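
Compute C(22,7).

170544

C(22,7) = (22·21·20·19·18·17·16) / 7! = 859541760 / 5040 = 170544.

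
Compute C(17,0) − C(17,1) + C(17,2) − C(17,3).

-560

The partial alternating sum Σ_{k=0}^{3} (−1)^k C(17,k) = (−1)^3 C(16,3) = -560.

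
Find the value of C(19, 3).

C(19,3) = (19·18·17) / 3! = 5814 / 6 = 969.

969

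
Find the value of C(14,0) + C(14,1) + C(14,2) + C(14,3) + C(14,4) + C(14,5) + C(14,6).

6476

1 + 14 + 91 + 364 + 1001 + 2002 + 3003 = 6476.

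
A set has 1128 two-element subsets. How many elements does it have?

n(n−1)/2 = 1128 ⇒ n(n−1) = 2256. Since 48·47 = 2256, n = 48.

48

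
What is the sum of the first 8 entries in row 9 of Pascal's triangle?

1 + 9 + 36 + 84 + 126 + 126 + 84 + 36 = 502.

502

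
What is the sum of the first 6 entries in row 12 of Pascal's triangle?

1586

1 + 12 + 66 + 220 + 495 + 792 = 1586.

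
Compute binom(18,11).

C(18,11) = C(18,7) by symmetry.
C(18,7) = (18·17·16·15·14·13·12) / 7! = 160392960 / 5040 = 31824.

31824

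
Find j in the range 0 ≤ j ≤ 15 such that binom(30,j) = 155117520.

C(30,j) increases on 0 ≤ j ≤ 15. C(30,14) = 145422675 and C(30,15) = 155117520, so j = 15.

15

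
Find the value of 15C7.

6435

C(15,7) = (15·14·13·12·11·10·9) / 7! = 32432400 / 5040 = 6435.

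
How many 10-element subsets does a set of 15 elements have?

3003

C(15,10) = C(15,5) by symmetry.
C(15,5) = (15·14·13·12·11) / 5! = 360360 / 120 = 3003.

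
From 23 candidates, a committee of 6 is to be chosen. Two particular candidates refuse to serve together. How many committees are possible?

94962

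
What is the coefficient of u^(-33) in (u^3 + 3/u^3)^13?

General term: C(13,j)·(u^3)^j·(3/u^3)^(13-j), with u-exponent 3j − 3(13−j) = 6j − 39.
Set 6j − 39 = -33: j = 1.
C(13,1) = 13; 1^1 = 1; 3^12 = 531441.
Coefficient = 13 · 1 · 531441 = 6908733.

6908733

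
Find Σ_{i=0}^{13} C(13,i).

8192

The entries of row 13 sum to 2^13 = 8192.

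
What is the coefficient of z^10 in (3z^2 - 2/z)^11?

General term: C(11,j)·(3z^2)^j·(-2/z)^(11-j), with z-exponent 2j − 1(11−j) = 3j − 11.
Set 3j − 11 = 10: j = 7.
C(11,7) = 330; 3^7 = 2187; (-2)^4 = 16.
Coefficient = 330 · 2187 · 16 = 11547360.

11547360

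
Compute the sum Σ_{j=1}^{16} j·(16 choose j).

Differentiating (1+x)^16 and setting x=1: Σ j·C(16,j) = 16·2^15 = 524288.

524288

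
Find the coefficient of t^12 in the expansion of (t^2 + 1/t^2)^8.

General term: C(8,j)·(t^2)^j·(1/t^2)^(8-j), with t-exponent 2j − 2(8−j) = 4j − 16.
Set 4j − 16 = 12: j = 7.
C(8,7) = 8; 1^7 = 1; 1^1 = 1.
Coefficient = 8 · 1 · 1 = 8.

8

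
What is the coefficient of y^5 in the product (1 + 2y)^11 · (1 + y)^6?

71000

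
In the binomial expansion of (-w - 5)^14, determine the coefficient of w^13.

70

The general term is C(14,j)·(-w)^j·(-5)^(14-j); the w^13 term has j = 13.
C(14,13) = 14.
Coefficient = C(14,13) · (-1)^13 · (-5)^1 = 14 · (-1) · (-5) = 70.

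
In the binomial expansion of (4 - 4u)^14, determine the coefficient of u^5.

The general term is C(14,j)·(4)^j·(-4u)^(14-j); the u^5 term has j = 9.
C(14,9) = 2002.
Coefficient = C(14,9) · 4^9 · (-4)^5 = 2002 · 262144 · (-1024) = -537407782912.

-537407782912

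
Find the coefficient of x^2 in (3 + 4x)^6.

19440

The general term is C(6,j)·(3)^j·(4x)^(6-j); the x^2 term has j = 4.
C(6,4) = 15.
Coefficient = C(6,4) · 3^4 · 4^2 = 15 · 81 · 16 = 19440.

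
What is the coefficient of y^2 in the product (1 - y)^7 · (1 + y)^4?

Coefficient of y^2 = Σ_{j} C(7,j)·(-1)^j·C(4,2-j)·1^(2-j) for j from 0 to 2.
= 6 + (-28) + 21 = -1.

-1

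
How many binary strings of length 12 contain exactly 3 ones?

Choose the 3 positions: C(12,3) = 220.

220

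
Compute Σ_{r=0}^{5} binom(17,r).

1 + 17 + 136 + 680 + 2380 + 6188 = 9402.

9402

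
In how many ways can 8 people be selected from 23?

490314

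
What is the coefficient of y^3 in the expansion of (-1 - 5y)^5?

-1250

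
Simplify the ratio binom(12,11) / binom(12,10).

2/11

C(n,k+1)/C(n,k) = (n−k)/(k+1) = (12−10)/(10+1) = 2/11.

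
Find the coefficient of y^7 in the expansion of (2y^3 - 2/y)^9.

General term: C(9,j)·(2y^3)^j·(-2/y)^(9-j), with y-exponent 3j − 1(9−j) = 4j − 9.
Set 4j − 9 = 7: j = 4.
C(9,4) = 126; 2^4 = 16; (-2)^5 = -32.
Coefficient = 126 · 16 · (-32) = -64512.

-64512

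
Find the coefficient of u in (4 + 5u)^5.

6400

The general term is C(5,j)·(4)^j·(5u)^(5-j); the u^1 term has j = 4.
C(5,4) = 5.
Coefficient = C(5,4) · 4^4 · 5^1 = 5 · 256 · 5 = 6400.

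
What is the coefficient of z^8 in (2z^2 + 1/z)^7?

General term: C(7,j)·(2z^2)^j·(1/z)^(7-j), with z-exponent 2j − 1(7−j) = 3j − 7.
Set 3j − 7 = 8: j = 5.
C(7,5) = 21; 2^5 = 32; 1^2 = 1.
Coefficient = 21 · 32 · 1 = 672.

672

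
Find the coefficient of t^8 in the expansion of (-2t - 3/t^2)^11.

General term: C(11,j)·(-2t)^j·(-3/t^2)^(11-j), with t-exponent 1j − 2(11−j) = 3j − 22.
Set 3j − 22 = 8: j = 10.
C(11,10) = 11; (-2)^10 = 1024; (-3)^1 = -3.
Coefficient = 11 · 1024 · (-3) = -33792.

-33792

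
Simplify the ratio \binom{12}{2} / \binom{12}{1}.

11/2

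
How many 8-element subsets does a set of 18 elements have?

C(18,8) = (18·17·16·15·14·13·12·11) / 8! = 1764322560 / 40320 = 43758.

43758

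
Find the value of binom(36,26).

254186856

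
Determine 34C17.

2333606220

C(34,17) = (34·33·32·31·30·29·28·27·26·25·24·23·22·21·20·19·18) / 17! = 830034394580628357120000 / 355687428096000 = 2333606220.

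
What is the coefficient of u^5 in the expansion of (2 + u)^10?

The general term is C(10,j)·(2)^j·(u)^(10-j); the u^5 term has j = 5.
C(10,5) = 252.
Coefficient = C(10,5) · 2^5 = 252 · 32 = 8064.

8064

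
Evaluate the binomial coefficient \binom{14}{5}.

C(14,5) = (14·13·12·11·10) / 5! = 240240 / 120 = 2002.

2002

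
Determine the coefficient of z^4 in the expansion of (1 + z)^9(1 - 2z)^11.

-402

Coefficient of z^4 = Σ_{j} C(9,j)·1^j·C(11,4-j)·(-2)^(4-j) for j from 0 to 4.
= 5280 + (-11880) + 7920 + (-1848) + 126 = -402.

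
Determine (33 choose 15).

1037158320

C(33,15) = (33·32·31·30·29·28·27·26·25·24·23·22·21·20·19) / 15! = 1356265350621941760000 / 1307674368000 = 1037158320.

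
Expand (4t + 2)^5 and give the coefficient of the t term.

320

The general term is C(5,j)·(4t)^j·(2)^(5-j); the t^1 term has j = 1.
C(5,1) = 5.
Coefficient = C(5,1) · 4^1 · 2^4 = 5 · 4 · 16 = 320.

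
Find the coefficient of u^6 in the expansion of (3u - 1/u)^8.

General term: C(8,j)·(3u)^j·(-1/u)^(8-j), with u-exponent 1j − 1(8−j) = 2j − 8.
Set 2j − 8 = 6: j = 7.
C(8,7) = 8; 3^7 = 2187; (-1)^1 = -1.
Coefficient = 8 · 2187 · (-1) = -17496.

-17496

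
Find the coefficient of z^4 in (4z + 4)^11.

1384120320

The general term is C(11,j)·(4z)^j·(4)^(11-j); the z^4 term has j = 4.
C(11,4) = 330.
Coefficient = C(11,4) · 4^4 · 4^7 = 330 · 256 · 16384 = 1384120320.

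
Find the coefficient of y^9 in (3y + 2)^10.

The general term is C(10,j)·(3y)^j·(2)^(10-j); the y^9 term has j = 9.
C(10,9) = 10.
Coefficient = C(10,9) · 3^9 · 2^1 = 10 · 19683 · 2 = 393660.

393660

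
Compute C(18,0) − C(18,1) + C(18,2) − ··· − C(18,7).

-19448

The partial alternating sum Σ_{k=0}^{7} (−1)^k C(18,k) = (−1)^7 C(17,7) = -19448.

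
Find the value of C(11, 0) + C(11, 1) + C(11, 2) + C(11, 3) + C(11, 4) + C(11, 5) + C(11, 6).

1 + 11 + 55 + 165 + 330 + 462 + 462 = 1486.

1486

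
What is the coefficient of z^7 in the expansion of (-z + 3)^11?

The general term is C(11,j)·(-z)^j·(3)^(11-j); the z^7 term has j = 7.
C(11,7) = 330.
Coefficient = C(11,7) · (-1)^7 · 3^4 = 330 · (-1) · 81 = -26730.

-26730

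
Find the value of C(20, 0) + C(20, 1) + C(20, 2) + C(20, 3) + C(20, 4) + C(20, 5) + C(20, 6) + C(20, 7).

1 + 20 + 190 + 1140 + 4845 + 15504 + 38760 + 77520 = 137980.

137980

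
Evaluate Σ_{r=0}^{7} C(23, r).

390656

1 + 23 + 253 + 1771 + 8855 + 33649 + 100947 + 245157 = 390656.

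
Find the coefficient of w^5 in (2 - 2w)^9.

The general term is C(9,j)·(2)^j·(-2w)^(9-j); the w^5 term has j = 4.
C(9,4) = 126.
Coefficient = C(9,4) · 2^4 · (-2)^5 = 126 · 16 · (-32) = -64512.

-64512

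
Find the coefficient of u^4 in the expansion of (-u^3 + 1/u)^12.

495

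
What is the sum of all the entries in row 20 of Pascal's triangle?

1048576

Setting x = 1 in (1+x)^20 gives Σ C(20,r) = 2^20 = 1048576.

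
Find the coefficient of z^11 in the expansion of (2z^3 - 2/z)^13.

General term: C(13,j)·(2z^3)^j·(-2/z)^(13-j), with z-exponent 3j − 1(13−j) = 4j − 13.
Set 4j − 13 = 11: j = 6.
C(13,6) = 1716; 2^6 = 64; (-2)^7 = -128.
Coefficient = 1716 · 64 · (-128) = -14057472.

-14057472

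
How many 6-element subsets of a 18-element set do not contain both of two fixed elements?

All 6-subsets: C(18,6) = 18564. Those containing both fixed elements: C(16,4) = 1820.
18564 − 1820 = 16744.

16744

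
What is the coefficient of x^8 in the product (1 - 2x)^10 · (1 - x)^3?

Coefficient of x^8 = Σ_{j} C(10,j)·(-2)^j·C(3,8-j)·(-1)^(8-j) for j from 5 to 8.
= 8064 + 40320 + 46080 + 11520 = 105984.

105984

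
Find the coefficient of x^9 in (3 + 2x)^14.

The general term is C(14,j)·(3)^j·(2x)^(14-j); the x^9 term has j = 5.
C(14,5) = 2002.
Coefficient = C(14,5) · 3^5 · 2^9 = 2002 · 243 · 512 = 249080832.

249080832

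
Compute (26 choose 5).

65780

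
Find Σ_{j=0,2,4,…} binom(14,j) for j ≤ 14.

8192

Even-j terms of row 14 sum to 2^13 = 8192.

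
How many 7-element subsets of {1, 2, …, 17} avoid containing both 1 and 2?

16445

All 7-subsets: C(17,7) = 19448. Those containing both fixed elements: C(15,5) = 3003.
19448 − 3003 = 16445.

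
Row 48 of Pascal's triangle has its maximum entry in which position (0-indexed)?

24

C(48,r) is maximized at r = 48/2 = 24.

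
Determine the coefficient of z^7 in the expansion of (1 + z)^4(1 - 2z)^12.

13024

Coefficient of z^7 = Σ_{j} C(4,j)·1^j·C(12,7-j)·(-2)^(7-j) for j from 0 to 4.
= (-101376) + 236544 + (-152064) + 31680 + (-1760) = 13024.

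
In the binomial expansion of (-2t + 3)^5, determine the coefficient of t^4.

240

The general term is C(5,j)·(-2t)^j·(3)^(5-j); the t^4 term has j = 4.
C(5,4) = 5.
Coefficient = C(5,4) · (-2)^4 · 3^1 = 5 · 16 · 3 = 240.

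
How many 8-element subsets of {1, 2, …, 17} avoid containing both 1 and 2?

19305

All 8-subsets: C(17,8) = 24310. Those containing both fixed elements: C(15,6) = 5005.
24310 − 5005 = 19305.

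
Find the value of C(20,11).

167960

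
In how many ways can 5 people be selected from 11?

462

This is C(11,5) = 462.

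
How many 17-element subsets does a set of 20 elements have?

C(20,17) = C(20,3) by symmetry.
C(20,3) = (20·19·18) / 3! = 6840 / 6 = 1140.

1140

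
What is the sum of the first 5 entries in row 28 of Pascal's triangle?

24158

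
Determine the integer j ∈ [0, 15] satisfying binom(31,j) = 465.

C(31,j) increases on 0 ≤ j ≤ 15. C(31,1) = 31 and C(31,2) = 465, so j = 2.

2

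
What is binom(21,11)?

352716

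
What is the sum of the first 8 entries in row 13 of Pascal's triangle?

5812

1 + 13 + 78 + 286 + 715 + 1287 + 1716 + 1716 = 5812.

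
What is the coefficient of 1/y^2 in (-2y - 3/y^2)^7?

General term: C(7,j)·(-2y)^j·(-3/y^2)^(7-j), with y-exponent 1j − 2(7−j) = 3j − 14.
Set 3j − 14 = -2: j = 4.
C(7,4) = 35; (-2)^4 = 16; (-3)^3 = -27.
Coefficient = 35 · 16 · (-27) = -15120.

-15120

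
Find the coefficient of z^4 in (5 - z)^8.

43750

The general term is C(8,j)·(5)^j·(-z)^(8-j); the z^4 term has j = 4.
C(8,4) = 70.
Coefficient = C(8,4) · 5^4 = 70 · 625 = 43750.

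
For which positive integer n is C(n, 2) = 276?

24

n(n−1)/2 = 276 ⇒ n(n−1) = 552. Since 24·23 = 552, n = 24.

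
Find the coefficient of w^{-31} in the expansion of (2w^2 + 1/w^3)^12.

24

General term: C(12,j)·(2w^2)^j·(1/w^3)^(12-j), with w-exponent 2j − 3(12−j) = 5j − 36.
Set 5j − 36 = -31: j = 1.
C(12,1) = 12; 2^1 = 2; 1^11 = 1.
Coefficient = 12 · 2 · 1 = 24.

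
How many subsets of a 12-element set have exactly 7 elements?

792

Choose the 7 positions: C(12,7) = 792.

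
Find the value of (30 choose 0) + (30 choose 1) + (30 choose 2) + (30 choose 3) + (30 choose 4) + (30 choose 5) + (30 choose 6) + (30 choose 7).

2804012

1 + 30 + 435 + 4060 + 27405 + 142506 + 593775 + 2035800 = 2804012.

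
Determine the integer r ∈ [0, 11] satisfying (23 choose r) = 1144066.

10

C(23,r) increases on 0 ≤ r ≤ 11. C(23,9) = 817190 and C(23,10) = 1144066, so r = 10.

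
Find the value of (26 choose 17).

C(26,17) = C(26,9) by symmetry.
C(26,9) = (26·25·24·23·22·21·20·19·18) / 9! = 1133836704000 / 362880 = 3124550.

3124550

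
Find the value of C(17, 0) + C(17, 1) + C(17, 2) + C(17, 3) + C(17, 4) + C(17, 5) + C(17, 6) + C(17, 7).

41226

1 + 17 + 136 + 680 + 2380 + 6188 + 12376 + 19448 = 41226.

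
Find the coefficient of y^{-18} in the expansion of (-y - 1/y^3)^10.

120

General term: C(10,j)·(-y)^j·(-1/y^3)^(10-j), with y-exponent 1j − 3(10−j) = 4j − 30.
Set 4j − 30 = -18: j = 3.
C(10,3) = 120; (-1)^3 = -1; (-1)^7 = -1.
Coefficient = 120 · (-1) · (-1) = 120.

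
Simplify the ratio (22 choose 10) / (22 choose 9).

13/10

C(n,k+1)/C(n,k) = (n−k)/(k+1) = (22−9)/(9+1) = 13/10.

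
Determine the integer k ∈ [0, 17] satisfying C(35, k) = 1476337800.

13

C(35,k) increases on 0 ≤ k ≤ 17. C(35,12) = 834451800 and C(35,13) = 1476337800, so k = 13.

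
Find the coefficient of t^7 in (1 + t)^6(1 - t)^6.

0

Coefficient of t^7 = Σ_{j} C(6,j)·1^j·C(6,7-j)·(-1)^(7-j) for j from 1 to 6.
= 6 + (-90) + 300 + (-300) + 90 + (-6) = 0.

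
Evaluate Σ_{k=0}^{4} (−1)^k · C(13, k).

495

The partial alternating sum Σ_{k=0}^{4} (−1)^k C(13,k) = (−1)^4 C(12,4) = 495.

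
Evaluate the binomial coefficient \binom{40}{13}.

12033222880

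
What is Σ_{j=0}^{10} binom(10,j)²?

184756

By Vandermonde's identity, Σ C(10,j)² = C(20,10) = 184756.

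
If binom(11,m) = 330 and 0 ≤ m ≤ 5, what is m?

C(11,m) increases on 0 ≤ m ≤ 5. C(11,3) = 165 and C(11,4) = 330, so m = 4.

4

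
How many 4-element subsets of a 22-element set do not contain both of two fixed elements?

7125

All 4-subsets: C(22,4) = 7315. Those containing both fixed elements: C(20,2) = 190.
7315 − 190 = 7125.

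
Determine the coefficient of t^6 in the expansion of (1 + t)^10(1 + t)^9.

27132

(1 + t)^10(1 + t)^9 = (1 + t)^19, so the coefficient of t^6 is C(19,6)·1^6 = 27132·1 = 27132.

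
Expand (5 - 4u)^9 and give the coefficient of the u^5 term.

The general term is C(9,j)·(5)^j·(-4u)^(9-j); the u^5 term has j = 4.
C(9,4) = 126.
Coefficient = C(9,4) · 5^4 · (-4)^5 = 126 · 625 · (-1024) = -80640000.

-80640000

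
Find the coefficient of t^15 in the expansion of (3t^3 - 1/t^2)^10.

-262440

General term: C(10,j)·(3t^3)^j·(-1/t^2)^(10-j), with t-exponent 3j − 2(10−j) = 5j − 20.
Set 5j − 20 = 15: j = 7.
C(10,7) = 120; 3^7 = 2187; (-1)^3 = -1.
Coefficient = 120 · 2187 · (-1) = -262440.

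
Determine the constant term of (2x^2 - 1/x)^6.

General term: C(6,j)·(2x^2)^j·(-1/x)^(6-j), with x-exponent 2j − 1(6−j) = 3j − 6.
Set 3j − 6 = 0: j = 2.
C(6,2) = 15; 2^2 = 4; (-1)^4 = 1.
Coefficient = 15 · 4 · 1 = 60.

60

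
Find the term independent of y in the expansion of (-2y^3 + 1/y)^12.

General term: C(12,j)·(-2y^3)^j·(1/y)^(12-j), with y-exponent 3j − 1(12−j) = 4j − 12.
Set 4j − 12 = 0: j = 3.
C(12,3) = 220; (-2)^3 = -8; 1^9 = 1.
Coefficient = 220 · (-8) · 1 = -1760.

-1760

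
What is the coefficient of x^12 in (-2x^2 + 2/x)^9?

-18432

General term: C(9,j)·(-2x^2)^j·(2/x)^(9-j), with x-exponent 2j − 1(9−j) = 3j − 9.
Set 3j − 9 = 12: j = 7.
C(9,7) = 36; (-2)^7 = -128; 2^2 = 4.
Coefficient = 36 · (-128) · 4 = -18432.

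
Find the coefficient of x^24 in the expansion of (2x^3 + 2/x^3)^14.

General term: C(14,j)·(2x^3)^j·(2/x^3)^(14-j), with x-exponent 3j − 3(14−j) = 6j − 42.
Set 6j − 42 = 24: j = 11.
C(14,11) = 364; 2^11 = 2048; 2^3 = 8.
Coefficient = 364 · 2048 · 8 = 5963776.

5963776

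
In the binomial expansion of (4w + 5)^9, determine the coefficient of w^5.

80640000

The general term is C(9,j)·(4w)^j·(5)^(9-j); the w^5 term has j = 5.
C(9,5) = 126.
Coefficient = C(9,5) · 4^5 · 5^4 = 126 · 1024 · 625 = 80640000.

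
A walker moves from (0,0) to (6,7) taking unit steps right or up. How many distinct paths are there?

1716

Each path is a sequence of 13 steps with 6 rights: C(13,6) = 1716.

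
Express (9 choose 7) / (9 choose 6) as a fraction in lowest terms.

C(n,k+1)/C(n,k) = (n−k)/(k+1) = (9−6)/(6+1) = 3/7.

3/7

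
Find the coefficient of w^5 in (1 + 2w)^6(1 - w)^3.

Coefficient of w^5 = Σ_{j} C(6,j)·2^j·C(3,5-j)·(-1)^(5-j) for j from 2 to 5.
= (-60) + 480 + (-720) + 192 = -108.

-108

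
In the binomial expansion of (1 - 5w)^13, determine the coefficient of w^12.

3173828125

The general term is C(13,j)·(1)^j·(-5w)^(13-j); the w^12 term has j = 1.
C(13,1) = 13.
Coefficient = C(13,1) · (-5)^12 = 13 · 244140625 = 3173828125.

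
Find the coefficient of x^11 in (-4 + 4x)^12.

-201326592

The general term is C(12,j)·(-4)^j·(4x)^(12-j); the x^11 term has j = 1.
C(12,1) = 12.
Coefficient = C(12,1) · (-4)^1 · 4^11 = 12 · (-4) · 4194304 = -201326592.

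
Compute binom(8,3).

C(8,3) = (8·7·6) / 3! = 336 / 6 = 56.

56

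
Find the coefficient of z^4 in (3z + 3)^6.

10935

The general term is C(6,j)·(3z)^j·(3)^(6-j); the z^4 term has j = 4.
C(6,4) = 15.
Coefficient = C(6,4) · 3^4 · 3^2 = 15 · 81 · 9 = 10935.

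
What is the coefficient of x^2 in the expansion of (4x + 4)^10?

47185920

The general term is C(10,j)·(4x)^j·(4)^(10-j); the x^2 term has j = 2.
C(10,2) = 45.
Coefficient = C(10,2) · 4^2 · 4^8 = 45 · 16 · 65536 = 47185920.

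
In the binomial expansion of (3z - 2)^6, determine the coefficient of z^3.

-4320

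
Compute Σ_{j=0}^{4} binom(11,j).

562

1 + 11 + 55 + 165 + 330 = 562.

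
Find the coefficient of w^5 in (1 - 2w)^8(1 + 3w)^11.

-3046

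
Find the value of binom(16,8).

12870

C(16,8) = (16·15·14·13·12·11·10·9) / 8! = 518918400 / 40320 = 12870.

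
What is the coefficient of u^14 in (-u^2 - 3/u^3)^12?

General term: C(12,j)·(-u^2)^j·(-3/u^3)^(12-j), with u-exponent 2j − 3(12−j) = 5j − 36.
Set 5j − 36 = 14: j = 10.
C(12,10) = 66; (-1)^10 = 1; (-3)^2 = 9.
Coefficient = 66 · 1 · 9 = 594.

594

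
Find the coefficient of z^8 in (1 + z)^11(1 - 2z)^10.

-6795

Coefficient of z^8 = Σ_{j} C(11,j)·1^j·C(10,8-j)·(-2)^(8-j) for j from 0 to 8.
= 11520 + (-168960) + 739200 + (-1330560) + 1108800 + (-443520) + 83160 + (-6600) + 165 = -6795.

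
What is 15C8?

C(15,8) = C(15,7) by symmetry.
C(15,7) = (15·14·13·12·11·10·9) / 7! = 32432400 / 5040 = 6435.

6435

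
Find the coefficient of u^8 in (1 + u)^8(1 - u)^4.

-17

Coefficient of u^8 = Σ_{j} C(8,j)·1^j·C(4,8-j)·(-1)^(8-j) for j from 4 to 8.
= 70 + (-224) + 168 + (-32) + 1 = -17.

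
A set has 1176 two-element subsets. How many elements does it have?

n(n−1)/2 = 1176 ⇒ n(n−1) = 2352. Since 49·48 = 2352, n = 49.

49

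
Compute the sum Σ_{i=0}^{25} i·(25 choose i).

Since i·C(25,i) = 25·C(24,i−1), the sum is 25·2^24 = 25·16777216 = 419430400.

419430400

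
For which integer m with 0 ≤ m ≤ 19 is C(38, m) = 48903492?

8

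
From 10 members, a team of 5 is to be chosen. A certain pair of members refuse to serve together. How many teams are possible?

All 5-subsets: C(10,5) = 252. Those containing both fixed elements: C(8,3) = 56.
252 − 56 = 196.

196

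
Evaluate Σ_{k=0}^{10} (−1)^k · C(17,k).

The partial alternating sum Σ_{k=0}^{10} (−1)^k C(17,k) = (−1)^10 C(16,10) = 8008.

8008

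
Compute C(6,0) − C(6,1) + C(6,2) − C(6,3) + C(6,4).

The partial alternating sum Σ_{k=0}^{4} (−1)^k C(6,k) = (−1)^4 C(5,4) = 5.

5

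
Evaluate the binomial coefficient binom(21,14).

C(21,14) = C(21,7) by symmetry.
C(21,7) = (21·20·19·18·17·16·15) / 7! = 586051200 / 5040 = 116280.

116280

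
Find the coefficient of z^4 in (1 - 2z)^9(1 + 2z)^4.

Coefficient of z^4 = Σ_{j} C(9,j)·(-2)^j·C(4,4-j)·2^(4-j) for j from 0 to 4.
= 16 + (-576) + 3456 + (-5376) + 2016 = -464.

-464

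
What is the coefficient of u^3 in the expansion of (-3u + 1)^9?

-2268

The general term is C(9,j)·(-3u)^j·(1)^(9-j); the u^3 term has j = 3.
C(9,3) = 84.
Coefficient = C(9,3) · (-3)^3 = 84 · (-27) = -2268.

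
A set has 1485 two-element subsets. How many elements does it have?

n(n−1)/2 = 1485 ⇒ n(n−1) = 2970. Since 55·54 = 2970, n = 55.

55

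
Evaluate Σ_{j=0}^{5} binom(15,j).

4944

1 + 15 + 105 + 455 + 1365 + 3003 = 4944.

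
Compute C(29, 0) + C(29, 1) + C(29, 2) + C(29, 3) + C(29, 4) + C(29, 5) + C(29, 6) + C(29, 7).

1 + 29 + 406 + 3654 + 23751 + 118755 + 475020 + 1560780 = 2182396.

2182396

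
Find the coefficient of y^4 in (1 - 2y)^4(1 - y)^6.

743

Coefficient of y^4 = Σ_{j} C(4,j)·(-2)^j·C(6,4-j)·(-1)^(4-j) for j from 0 to 4.
= 15 + 160 + 360 + 192 + 16 = 743.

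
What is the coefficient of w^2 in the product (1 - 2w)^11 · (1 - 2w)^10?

840

Coefficient of w^2 = Σ_{j} C(11,j)·(-2)^j·C(10,2-j)·(-2)^(2-j) for j from 0 to 2.
= 180 + 440 + 220 = 840.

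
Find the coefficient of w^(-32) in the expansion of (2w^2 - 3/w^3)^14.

193444524

General term: C(14,j)·(2w^2)^j·(-3/w^3)^(14-j), with w-exponent 2j − 3(14−j) = 5j − 42.
Set 5j − 42 = -32: j = 2.
C(14,2) = 91; 2^2 = 4; (-3)^12 = 531441.
Coefficient = 91 · 4 · 531441 = 193444524.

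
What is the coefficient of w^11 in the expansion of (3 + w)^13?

702

The general term is C(13,j)·(3)^j·(w)^(13-j); the w^11 term has j = 2.
C(13,2) = 78.
Coefficient = C(13,2) · 3^2 = 78 · 9 = 702.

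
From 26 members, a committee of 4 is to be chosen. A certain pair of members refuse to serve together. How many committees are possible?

All 4-subsets: C(26,4) = 14950. Those containing both fixed elements: C(24,2) = 276.
14950 − 276 = 14674.

14674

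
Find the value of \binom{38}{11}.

C(38,11) = (38·37·36·35·34·33·32·31·30·29·28) / 11! = 48032775105638400 / 39916800 = 1203322288.

1203322288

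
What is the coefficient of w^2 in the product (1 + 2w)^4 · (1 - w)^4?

-2

Coefficient of w^2 = Σ_{j} C(4,j)·2^j·C(4,2-j)·(-1)^(2-j) for j from 0 to 2.
= 6 + (-32) + 24 = -2.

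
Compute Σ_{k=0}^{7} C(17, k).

1 + 17 + 136 + 680 + 2380 + 6188 + 12376 + 19448 = 41226.

41226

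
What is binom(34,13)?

927983760

C(34,13) = (34·33·32·31·30·29·28·27·26·25·24·23·22) / 13! = 5778574175582208000 / 6227020800 = 927983760.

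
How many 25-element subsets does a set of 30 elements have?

142506

C(30,25) = C(30,5) by symmetry.
C(30,5) = (30·29·28·27·26) / 5! = 17100720 / 120 = 142506.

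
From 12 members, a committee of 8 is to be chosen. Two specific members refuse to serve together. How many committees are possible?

285

All 8-subsets: C(12,8) = 495. Those containing both fixed elements: C(10,6) = 210.
495 − 210 = 285.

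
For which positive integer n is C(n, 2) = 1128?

n(n−1)/2 = 1128 ⇒ n(n−1) = 2256. Since 48·47 = 2256, n = 48.

48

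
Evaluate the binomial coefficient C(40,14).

23206929840

C(40,14) = (40·39·38·37·36·35·34·33·32·31·30·29·28·27) / 14! = 2023140487449489408000 / 87178291200 = 23206929840.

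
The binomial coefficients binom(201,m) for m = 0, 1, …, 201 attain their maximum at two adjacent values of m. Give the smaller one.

For odd n = 201, C(201,m) peaks at m = (n−1)/2 and (n+1)/2; the smaller is 100.

100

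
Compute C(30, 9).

14307150

C(30,9) = (30·29·28·27·26·25·24·23·22) / 9! = 5191778592000 / 362880 = 14307150.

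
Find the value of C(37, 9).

124403620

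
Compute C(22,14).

C(22,14) = C(22,8) by symmetry.
C(22,8) = (22·21·20·19·18·17·16·15) / 8! = 12893126400 / 40320 = 319770.

319770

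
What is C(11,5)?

462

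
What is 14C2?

91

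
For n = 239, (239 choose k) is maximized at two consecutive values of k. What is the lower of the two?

119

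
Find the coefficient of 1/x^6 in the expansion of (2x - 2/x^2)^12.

3784704

General term: C(12,j)·(2x)^j·(-2/x^2)^(12-j), with x-exponent 1j − 2(12−j) = 3j − 24.
Set 3j − 24 = -6: j = 6.
C(12,6) = 924; 2^6 = 64; (-2)^6 = 64.
Coefficient = 924 · 64 · 64 = 3784704.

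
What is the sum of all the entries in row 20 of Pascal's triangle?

1048576

The entries of row 20 sum to 2^20 = 1048576.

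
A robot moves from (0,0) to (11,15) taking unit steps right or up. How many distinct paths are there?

7726160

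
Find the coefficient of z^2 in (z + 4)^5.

640

The general term is C(5,j)·(z)^j·(4)^(5-j); the z^2 term has j = 2.
C(5,2) = 10.
Coefficient = C(5,2) · 4^3 = 10 · 64 = 640.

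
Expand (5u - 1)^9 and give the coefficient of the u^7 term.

The general term is C(9,j)·(5u)^j·(-1)^(9-j); the u^7 term has j = 7.
C(9,7) = 36.
Coefficient = C(9,7) · 5^7 = 36 · 78125 = 2812500.

2812500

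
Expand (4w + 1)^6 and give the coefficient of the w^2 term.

The general term is C(6,j)·(4w)^j·(1)^(6-j); the w^2 term has j = 2.
C(6,2) = 15.
Coefficient = C(6,2) · 4^2 = 15 · 16 = 240.

240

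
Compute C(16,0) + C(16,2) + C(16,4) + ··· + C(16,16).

Half of (1+1)^16 + (1−1)^16 gives the even-index sum: 2^15 = 32768.

32768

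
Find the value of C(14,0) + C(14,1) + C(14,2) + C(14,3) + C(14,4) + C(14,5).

1 + 14 + 91 + 364 + 1001 + 2002 = 3473.

3473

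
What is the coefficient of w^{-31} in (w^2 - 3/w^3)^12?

-2125764

General term: C(12,j)·(w^2)^j·(-3/w^3)^(12-j), with w-exponent 2j − 3(12−j) = 5j − 36.
Set 5j − 36 = -31: j = 1.
C(12,1) = 12; 1^1 = 1; (-3)^11 = -177147.
Coefficient = 12 · 1 · (-177147) = -2125764.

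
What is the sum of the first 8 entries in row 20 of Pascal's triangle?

137980

1 + 20 + 190 + 1140 + 4845 + 15504 + 38760 + 77520 = 137980.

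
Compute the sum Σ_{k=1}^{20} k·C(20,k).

10485760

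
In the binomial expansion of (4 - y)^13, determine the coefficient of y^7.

The general term is C(13,j)·(4)^j·(-y)^(13-j); the y^7 term has j = 6.
C(13,6) = 1716.
Coefficient = C(13,6) · 4^6 · (-1)^7 = 1716 · 4096 · (-1) = -7028736.

-7028736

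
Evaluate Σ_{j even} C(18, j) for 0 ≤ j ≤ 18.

131072

Half of (1+1)^18 + (1−1)^18 gives the even-index sum: 2^17 = 131072.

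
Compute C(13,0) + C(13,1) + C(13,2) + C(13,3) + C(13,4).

1 + 13 + 78 + 286 + 715 = 1093.

1093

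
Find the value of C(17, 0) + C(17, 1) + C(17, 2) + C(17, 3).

1 + 17 + 136 + 680 = 834.

834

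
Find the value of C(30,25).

142506

C(30,25) = C(30,5) by symmetry.
C(30,5) = (30·29·28·27·26) / 5! = 17100720 / 120 = 142506.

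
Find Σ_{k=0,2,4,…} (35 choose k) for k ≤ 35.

17179869184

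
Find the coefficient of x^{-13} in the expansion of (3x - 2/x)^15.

General term: C(15,j)·(3x)^j·(-2/x)^(15-j), with x-exponent 1j − 1(15−j) = 2j − 15.
Set 2j − 15 = -13: j = 1.
C(15,1) = 15; 3^1 = 3; (-2)^14 = 16384.
Coefficient = 15 · 3 · 16384 = 737280.

737280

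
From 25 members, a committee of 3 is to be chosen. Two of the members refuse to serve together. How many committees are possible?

2277

All 3-subsets: C(25,3) = 2300. Those containing both fixed elements: C(23,1) = 23.
2300 − 23 = 2277.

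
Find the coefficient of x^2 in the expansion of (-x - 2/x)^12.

General term: C(12,j)·(-x)^j·(-2/x)^(12-j), with x-exponent 1j − 1(12−j) = 2j − 12.
Set 2j − 12 = 2: j = 7.
C(12,7) = 792; (-1)^7 = -1; (-2)^5 = -32.
Coefficient = 792 · (-1) · (-32) = 25344.

25344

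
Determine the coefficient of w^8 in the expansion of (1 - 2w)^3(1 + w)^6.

-36

Coefficient of w^8 = Σ_{j} C(3,j)·(-2)^j·C(6,8-j)·1^(8-j) for j from 2 to 3.
= 12 + (-48) = -36.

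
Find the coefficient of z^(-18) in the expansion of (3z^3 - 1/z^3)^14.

General term: C(14,j)·(3z^3)^j·(-1/z^3)^(14-j), with z-exponent 3j − 3(14−j) = 6j − 42.
Set 6j − 42 = -18: j = 4.
C(14,4) = 1001; 3^4 = 81; (-1)^10 = 1.
Coefficient = 1001 · 81 · 1 = 81081.

81081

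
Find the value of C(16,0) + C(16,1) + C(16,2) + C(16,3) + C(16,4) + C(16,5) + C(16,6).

14893

1 + 16 + 120 + 560 + 1820 + 4368 + 8008 = 14893.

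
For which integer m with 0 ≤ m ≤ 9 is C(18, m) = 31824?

7

C(18,m) increases on 0 ≤ m ≤ 9. C(18,6) = 18564 and C(18,7) = 31824, so m = 7.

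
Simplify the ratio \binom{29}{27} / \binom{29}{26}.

C(n,k+1)/C(n,k) = (n−k)/(k+1) = (29−26)/(26+1) = 3/27 = 1/9.

1/9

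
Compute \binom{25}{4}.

12650

C(25,4) = (25·24·23·22) / 4! = 303600 / 24 = 12650.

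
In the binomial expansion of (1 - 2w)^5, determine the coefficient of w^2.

40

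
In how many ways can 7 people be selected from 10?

120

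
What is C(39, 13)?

8122425444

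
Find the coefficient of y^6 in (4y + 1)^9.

The general term is C(9,j)·(4y)^j·(1)^(9-j); the y^6 term has j = 6.
C(9,6) = 84.
Coefficient = C(9,6) · 4^6 = 84 · 4096 = 344064.

344064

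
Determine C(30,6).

593775

C(30,6) = (30·29·28·27·26·25) / 6! = 427518000 / 720 = 593775.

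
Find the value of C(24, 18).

134596

C(24,18) = C(24,6) by symmetry.
C(24,6) = (24·23·22·21·20·19) / 6! = 96909120 / 720 = 134596.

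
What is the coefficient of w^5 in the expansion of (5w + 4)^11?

The general term is C(11,j)·(5w)^j·(4)^(11-j); the w^5 term has j = 5.
C(11,5) = 462.
Coefficient = C(11,5) · 5^5 · 4^6 = 462 · 3125 · 4096 = 5913600000.

5913600000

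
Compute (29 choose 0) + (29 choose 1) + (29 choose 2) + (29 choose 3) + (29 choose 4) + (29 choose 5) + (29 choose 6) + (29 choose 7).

1 + 29 + 406 + 3654 + 23751 + 118755 + 475020 + 1560780 = 2182396.

2182396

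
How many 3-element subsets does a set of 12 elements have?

220

C(12,3) = (12·11·10) / 3! = 1320 / 6 = 220.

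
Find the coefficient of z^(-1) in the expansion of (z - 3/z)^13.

General term: C(13,j)·(z)^j·(-3/z)^(13-j), with z-exponent 1j − 1(13−j) = 2j − 13.
Set 2j − 13 = -1: j = 6.
C(13,6) = 1716; 1^6 = 1; (-3)^7 = -2187.
Coefficient = 1716 · 1 · (-2187) = -3752892.

-3752892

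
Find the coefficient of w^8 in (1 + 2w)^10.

11520

The general term is C(10,j)·(1)^j·(2w)^(10-j); the w^8 term has j = 2.
C(10,2) = 45.
Coefficient = C(10,2) · 2^8 = 45 · 256 = 11520.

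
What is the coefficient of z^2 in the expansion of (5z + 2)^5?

2000

The general term is C(5,j)·(5z)^j·(2)^(5-j); the z^2 term has j = 2.
C(5,2) = 10.
Coefficient = C(5,2) · 5^2 · 2^3 = 10 · 25 · 8 = 2000.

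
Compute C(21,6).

C(21,6) = (21·20·19·18·17·16) / 6! = 39070080 / 720 = 54264.

54264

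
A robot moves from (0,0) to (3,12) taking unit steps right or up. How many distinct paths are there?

Each path is a sequence of 15 steps with 3 rights: C(15,3) = 455.

455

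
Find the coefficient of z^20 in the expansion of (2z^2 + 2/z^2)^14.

General term: C(14,j)·(2z^2)^j·(2/z^2)^(14-j), with z-exponent 2j − 2(14−j) = 4j − 28.
Set 4j − 28 = 20: j = 12.
C(14,12) = 91; 2^12 = 4096; 2^2 = 4.
Coefficient = 91 · 4096 · 4 = 1490944.

1490944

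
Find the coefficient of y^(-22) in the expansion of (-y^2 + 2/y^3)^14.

General term: C(14,j)·(-y^2)^j·(2/y^3)^(14-j), with y-exponent 2j − 3(14−j) = 5j − 42.
Set 5j − 42 = -22: j = 4.
C(14,4) = 1001; (-1)^4 = 1; 2^10 = 1024.
Coefficient = 1001 · 1 · 1024 = 1025024.

1025024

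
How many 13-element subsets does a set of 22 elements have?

497420

C(22,13) = C(22,9) by symmetry.
C(22,9) = (22·21·20·19·18·17·16·15·14) / 9! = 180503769600 / 362880 = 497420.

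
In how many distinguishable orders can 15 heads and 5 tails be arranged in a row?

Choose positions for the heads: C(20,15) = 15504.

15504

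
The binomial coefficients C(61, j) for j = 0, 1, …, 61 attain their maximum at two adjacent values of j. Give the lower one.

For odd n = 61, C(61,j) peaks at j = (n−1)/2 and (n+1)/2; the lower is 30.

30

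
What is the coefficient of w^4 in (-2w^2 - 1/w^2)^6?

General term: C(6,j)·(-2w^2)^j·(-1/w^2)^(6-j), with w-exponent 2j − 2(6−j) = 4j − 12.
Set 4j − 12 = 4: j = 4.
C(6,4) = 15; (-2)^4 = 16; (-1)^2 = 1.
Coefficient = 15 · 16 · 1 = 240.

240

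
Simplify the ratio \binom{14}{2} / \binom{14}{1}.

13/2

C(n,k+1)/C(n,k) = (n−k)/(k+1) = (14−1)/(1+1) = 13/2.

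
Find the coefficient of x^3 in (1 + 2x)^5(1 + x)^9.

884

Coefficient of x^3 = Σ_{j} C(5,j)·2^j·C(9,3-j)·1^(3-j) for j from 0 to 3.
= 84 + 360 + 360 + 80 = 884.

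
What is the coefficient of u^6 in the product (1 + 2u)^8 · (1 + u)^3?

10976

Coefficient of u^6 = Σ_{j} C(8,j)·2^j·C(3,6-j)·1^(6-j) for j from 3 to 6.
= 448 + 3360 + 5376 + 1792 = 10976.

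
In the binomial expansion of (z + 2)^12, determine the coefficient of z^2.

The general term is C(12,j)·(z)^j·(2)^(12-j); the z^2 term has j = 2.
C(12,2) = 66.
Coefficient = C(12,2) · 2^10 = 66 · 1024 = 67584.

67584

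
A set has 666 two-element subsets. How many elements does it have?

37

n(n−1)/2 = 666 ⇒ n(n−1) = 1332. Since 37·36 = 1332, n = 37.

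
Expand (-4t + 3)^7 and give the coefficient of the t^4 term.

241920

The general term is C(7,j)·(-4t)^j·(3)^(7-j); the t^4 term has j = 4.
C(7,4) = 35.
Coefficient = C(7,4) · (-4)^4 · 3^3 = 35 · 256 · 27 = 241920.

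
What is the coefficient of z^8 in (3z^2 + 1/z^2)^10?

262440

General term: C(10,j)·(3z^2)^j·(1/z^2)^(10-j), with z-exponent 2j − 2(10−j) = 4j − 20.
Set 4j − 20 = 8: j = 7.
C(10,7) = 120; 3^7 = 2187; 1^3 = 1.
Coefficient = 120 · 2187 · 1 = 262440.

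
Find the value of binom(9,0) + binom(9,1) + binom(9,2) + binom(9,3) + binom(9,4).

256

1 + 9 + 36 + 84 + 126 = 256.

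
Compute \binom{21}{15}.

54264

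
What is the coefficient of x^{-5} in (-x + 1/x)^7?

General term: C(7,j)·(-x)^j·(1/x)^(7-j), with x-exponent 1j − 1(7−j) = 2j − 7.
Set 2j − 7 = -5: j = 1.
C(7,1) = 7; (-1)^1 = -1; 1^6 = 1.
Coefficient = 7 · (-1) · 1 = -7.

-7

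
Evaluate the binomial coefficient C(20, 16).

4845

C(20,16) = C(20,4) by symmetry.
C(20,4) = (20·19·18·17) / 4! = 116280 / 24 = 4845.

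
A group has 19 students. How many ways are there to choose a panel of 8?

75582

This is C(19,8) = 75582.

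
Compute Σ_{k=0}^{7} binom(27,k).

1285624

1 + 27 + 351 + 2925 + 17550 + 80730 + 296010 + 888030 = 1285624.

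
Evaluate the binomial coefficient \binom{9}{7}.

36

C(9,7) = C(9,2) by symmetry.
C(9,2) = (9·8) / 2! = 72 / 2 = 36.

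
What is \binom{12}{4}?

495

C(12,4) = (12·11·10·9) / 4! = 11880 / 24 = 495.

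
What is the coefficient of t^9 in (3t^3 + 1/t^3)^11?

General term: C(11,j)·(3t^3)^j·(1/t^3)^(11-j), with t-exponent 3j − 3(11−j) = 6j − 33.
Set 6j − 33 = 9: j = 7.
C(11,7) = 330; 3^7 = 2187; 1^4 = 1.
Coefficient = 330 · 2187 · 1 = 721710.

721710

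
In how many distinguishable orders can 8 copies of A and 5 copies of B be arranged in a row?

Choose positions for the A's: C(13,8) = 1287.

1287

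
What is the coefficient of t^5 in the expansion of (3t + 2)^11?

The general term is C(11,j)·(3t)^j·(2)^(11-j); the t^5 term has j = 5.
C(11,5) = 462.
Coefficient = C(11,5) · 3^5 · 2^6 = 462 · 243 · 64 = 7185024.

7185024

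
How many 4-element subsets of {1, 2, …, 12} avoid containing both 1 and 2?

450

All 4-subsets: C(12,4) = 495. Those containing both fixed elements: C(10,2) = 45.
495 − 45 = 450.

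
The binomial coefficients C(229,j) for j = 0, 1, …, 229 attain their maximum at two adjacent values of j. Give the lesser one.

For odd n = 229, C(229,j) peaks at j = (n−1)/2 and (n+1)/2; the lesser is 114.

114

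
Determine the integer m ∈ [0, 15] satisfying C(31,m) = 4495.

3

C(31,m) increases on 0 ≤ m ≤ 15. C(31,2) = 465 and C(31,3) = 4495, so m = 3.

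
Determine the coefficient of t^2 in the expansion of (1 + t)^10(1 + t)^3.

(1 + t)^10(1 + t)^3 = (1 + t)^13, so the coefficient of t^2 is C(13,2)·1^2 = 78·1 = 78.

78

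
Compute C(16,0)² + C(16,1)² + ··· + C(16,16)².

601080390

Σ C(16,i)² is the coefficient of x^16 in (1+x)^16(1+x)^16 = (1+x)^32, i.e. C(32,16) = 601080390.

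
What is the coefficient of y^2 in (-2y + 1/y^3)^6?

General term: C(6,j)·(-2y)^j·(1/y^3)^(6-j), with y-exponent 1j − 3(6−j) = 4j − 18.
Set 4j − 18 = 2: j = 5.
C(6,5) = 6; (-2)^5 = -32; 1^1 = 1.
Coefficient = 6 · (-32) · 1 = -192.

-192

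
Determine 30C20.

30045015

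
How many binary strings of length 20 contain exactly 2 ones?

190

Choose the 2 positions: C(20,2) = 190.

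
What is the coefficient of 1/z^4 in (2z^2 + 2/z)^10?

General term: C(10,j)·(2z^2)^j·(2/z)^(10-j), with z-exponent 2j − 1(10−j) = 3j − 10.
Set 3j − 10 = -4: j = 2.
C(10,2) = 45; 2^2 = 4; 2^8 = 256.
Coefficient = 45 · 4 · 256 = 46080.

46080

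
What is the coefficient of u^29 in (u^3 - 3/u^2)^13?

General term: C(13,j)·(u^3)^j·(-3/u^2)^(13-j), with u-exponent 3j − 2(13−j) = 5j − 26.
Set 5j − 26 = 29: j = 11.
C(13,11) = 78; 1^11 = 1; (-3)^2 = 9.
Coefficient = 78 · 1 · 9 = 702.

702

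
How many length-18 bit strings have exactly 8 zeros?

Choose the 8 positions: C(18,8) = 43758.

43758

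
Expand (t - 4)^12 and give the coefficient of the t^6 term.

The general term is C(12,j)·(t)^j·(-4)^(12-j); the t^6 term has j = 6.
C(12,6) = 924.
Coefficient = C(12,6) · (-4)^6 = 924 · 4096 = 3784704.

3784704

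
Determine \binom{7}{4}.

35

C(7,4) = C(7,3) by symmetry.
C(7,3) = (7·6·5) / 3! = 210 / 6 = 35.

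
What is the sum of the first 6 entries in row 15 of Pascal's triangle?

4944

1 + 15 + 105 + 455 + 1365 + 3003 = 4944.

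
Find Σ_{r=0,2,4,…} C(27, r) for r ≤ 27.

67108864

Even-r terms of row 27 sum to 2^26 = 67108864.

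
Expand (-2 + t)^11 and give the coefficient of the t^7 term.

5280

The general term is C(11,j)·(-2)^j·(t)^(11-j); the t^7 term has j = 4.
C(11,4) = 330.
Coefficient = C(11,4) · (-2)^4 = 330 · 16 = 5280.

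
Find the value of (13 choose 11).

C(13,11) = C(13,2) by symmetry.
C(13,2) = (13·12) / 2! = 156 / 2 = 78.

78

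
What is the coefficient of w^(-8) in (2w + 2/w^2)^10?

215040

General term: C(10,j)·(2w)^j·(2/w^2)^(10-j), with w-exponent 1j − 2(10−j) = 3j − 20.
Set 3j − 20 = -8: j = 4.
C(10,4) = 210; 2^4 = 16; 2^6 = 64.
Coefficient = 210 · 16 · 64 = 215040.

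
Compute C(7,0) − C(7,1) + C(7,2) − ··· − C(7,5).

-6

The partial alternating sum Σ_{k=0}^{5} (−1)^k C(7,k) = (−1)^5 C(6,5) = -6.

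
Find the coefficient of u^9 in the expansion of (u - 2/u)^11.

-22

General term: C(11,j)·(u)^j·(-2/u)^(11-j), with u-exponent 1j − 1(11−j) = 2j − 11.
Set 2j − 11 = 9: j = 10.
C(11,10) = 11; 1^10 = 1; (-2)^1 = -2.
Coefficient = 11 · 1 · (-2) = -22.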